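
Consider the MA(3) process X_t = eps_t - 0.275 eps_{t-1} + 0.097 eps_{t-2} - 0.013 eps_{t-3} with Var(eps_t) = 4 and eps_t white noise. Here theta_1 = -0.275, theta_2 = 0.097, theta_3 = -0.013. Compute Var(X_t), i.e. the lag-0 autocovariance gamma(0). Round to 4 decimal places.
\gamma(0) = 4.3408

For an MA(q) process X_t = eps_t + sum_i theta_i eps_{t-i} with
Var(eps_t) = sigma^2, the variance is
  gamma(0) = sigma^2 * (1 + sum_i theta_i^2).
  sum_i theta_i^2 = (-0.275)^2 + (0.097)^2 + (-0.013)^2 = 0.075625 + 0.009409 + 0.000169 = 0.085203.
  gamma(0) = 4 * (1 + 0.085203) = 4 * 1.085203 = 4.340812, which rounds to 4.3408.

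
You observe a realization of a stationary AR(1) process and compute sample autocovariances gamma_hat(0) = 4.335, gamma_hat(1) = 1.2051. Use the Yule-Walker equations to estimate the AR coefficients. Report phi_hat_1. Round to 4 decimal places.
\hat\phi_{1} = 0.2780

The Yule-Walker equations for an AR(p) process read, in matrix form,
  Gamma_p phi = r_p,   with   (Gamma_p)_{ij} = gamma(|i - j|),
                       (r_p)_i = gamma(i),   i,j = 1..p.
Substitute the sample gammas (Toeplitz matrix and right-hand side of size 1):
  Gamma_p = [[4.335]]
  r_p     = [1.2051]
With p = 1 this is the single equation gamma(0) phi_1 = gamma(1):
  phi_hat_1 = gamma(1) / gamma(0) = 1.2051 / 4.335 = 0.2780.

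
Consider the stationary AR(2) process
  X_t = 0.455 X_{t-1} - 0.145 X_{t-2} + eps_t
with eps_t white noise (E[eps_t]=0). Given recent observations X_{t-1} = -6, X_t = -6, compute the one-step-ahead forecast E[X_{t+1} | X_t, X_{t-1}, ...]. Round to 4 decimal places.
E[X_{t+1} \mid \mathcal F_t] = -1.8600

For an AR(p) model X_t = c + sum_i phi_i X_{t-i} + eps_t, the
one-step-ahead conditional mean is
  E[X_{t+1} | X_t, ...] = c + sum_i phi_i X_{t+1-i}.
Substitute known values:
  E[X_{t+1} | ...] = (0.455) * (-6) + (-0.145) * (-6)
                   = -1.8600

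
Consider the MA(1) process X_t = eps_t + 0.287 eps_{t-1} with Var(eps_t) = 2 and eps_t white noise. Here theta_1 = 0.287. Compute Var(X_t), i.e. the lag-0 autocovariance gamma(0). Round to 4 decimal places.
\gamma(0) = 2.1647

For an MA(q) process X_t = eps_t + sum_i theta_i eps_{t-i} with
Var(eps_t) = sigma^2, the variance is
  gamma(0) = sigma^2 * (1 + sum_i theta_i^2).
  sum_i theta_i^2 = (0.287)^2 = 0.082369.
  gamma(0) = 2 * (1 + 0.082369) = 2 * 1.082369 = 2.164738, which rounds to 2.1647.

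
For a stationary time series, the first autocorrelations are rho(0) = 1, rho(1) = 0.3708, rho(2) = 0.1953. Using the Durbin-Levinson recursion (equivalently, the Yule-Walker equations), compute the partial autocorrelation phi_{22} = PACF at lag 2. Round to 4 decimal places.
\phi_{22} = 0.0670

The PACF at lag k is phi_{kk}, the last component of the solution
to the Yule-Walker system G_k phi = r_k where
  (G_k)_{ij} = rho(|i - j|), (r_k)_i = rho(i), i,j = 1..k.
Equivalently, Durbin-Levinson gives phi_{kk} iteratively:
  phi_{11} = rho(1)
  phi_{kk} = [rho(k) - sum_{j=1..k-1} phi_{k-1,j} rho(k-j)]
            / [1 - sum_{j=1..k-1} phi_{k-1,j} rho(j)],
  phi_{k,j} = phi_{k-1,j} - phi_{kk} phi_{k-1,k-j},  j = 1..k-1.
Step k = 1:
  phi_11 = rho(1) = 0.3708.
Step k = 2:
  phi_22 = [rho(2) - phi_11 rho(1)] / [1 - phi_11 rho(1)] = [0.1953 - (0.3708)(0.3708)] / [1 - (0.3708)(0.3708)]
         = 0.05780736 / 0.86250736 = 0.067.
Therefore phi_{22} = 0.0670.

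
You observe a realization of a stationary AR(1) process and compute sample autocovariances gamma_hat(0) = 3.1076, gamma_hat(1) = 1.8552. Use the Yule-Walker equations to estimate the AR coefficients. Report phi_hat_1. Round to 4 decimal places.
\hat\phi_{1} = 0.5970

The Yule-Walker equations for an AR(p) process read, in matrix form,
  Gamma_p phi = r_p,   with   (Gamma_p)_{ij} = gamma(|i - j|),
                       (r_p)_i = gamma(i),   i,j = 1..p.
Substitute the sample gammas (Toeplitz matrix and right-hand side of size 1):
  Gamma_p = [[3.1076]]
  r_p     = [1.8552]
With p = 1 this is the single equation gamma(0) phi_1 = gamma(1):
  phi_hat_1 = gamma(1) / gamma(0) = 1.8552 / 3.1076 = 0.5970.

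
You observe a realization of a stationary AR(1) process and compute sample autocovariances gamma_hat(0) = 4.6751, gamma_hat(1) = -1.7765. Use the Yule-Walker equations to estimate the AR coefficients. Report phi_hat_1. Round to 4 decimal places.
\hat\phi_{1} = -0.3800

The Yule-Walker equations for an AR(p) process read, in matrix form,
  Gamma_p phi = r_p,   with   (Gamma_p)_{ij} = gamma(|i - j|),
                       (r_p)_i = gamma(i),   i,j = 1..p.
Substitute the sample gammas (Toeplitz matrix and right-hand side of size 1):
  Gamma_p = [[4.6751]]
  r_p     = [-1.7765]
With p = 1 this is the single equation gamma(0) phi_1 = gamma(1):
  phi_hat_1 = gamma(1) / gamma(0) = -1.7765 / 4.6751 = -0.3800.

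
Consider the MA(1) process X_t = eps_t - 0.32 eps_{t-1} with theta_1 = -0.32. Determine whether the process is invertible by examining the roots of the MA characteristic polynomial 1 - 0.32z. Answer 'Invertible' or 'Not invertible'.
\text{Invertible}

The MA(q) characteristic polynomial is P(z) = 1 - 0.32z.
Invertibility requires all roots to lie outside the unit circle, i.e. |z| > 1 for every root.
This is linear in z: 1 + (-0.32) z = 0  =>  z = -1/(-0.32) = 3.125,  |z| = 3.125.
Moduli of all roots: 3.1250.
All moduli strictly greater than 1? Yes.
Verdict: Invertible.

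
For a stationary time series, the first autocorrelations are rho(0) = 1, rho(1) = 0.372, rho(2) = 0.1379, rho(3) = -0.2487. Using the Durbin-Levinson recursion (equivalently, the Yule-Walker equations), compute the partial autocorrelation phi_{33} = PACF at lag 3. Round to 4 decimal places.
\phi_{33} = -0.3480

The PACF at lag k is phi_{kk}, the last component of the solution
to the Yule-Walker system G_k phi = r_k where
  (G_k)_{ij} = rho(|i - j|), (r_k)_i = rho(i), i,j = 1..k.
Equivalently, Durbin-Levinson gives phi_{kk} iteratively:
  phi_{11} = rho(1)
  phi_{kk} = [rho(k) - sum_{j=1..k-1} phi_{k-1,j} rho(k-j)]
            / [1 - sum_{j=1..k-1} phi_{k-1,j} rho(j)],
  phi_{k,j} = phi_{k-1,j} - phi_{kk} phi_{k-1,k-j},  j = 1..k-1.
Step k = 1:
  phi_11 = rho(1) = 0.372.
Step k = 2:
  phi_22 = [rho(2) - phi_11 rho(1)] / [1 - phi_11 rho(1)] = [0.1379 - (0.372)(0.372)] / [1 - (0.372)(0.372)]
         = -0.000484 / 0.861616 = -0.000562.
  Update: phi_21 = phi_11 - phi_22 phi_11 = 0.372 - (-0.000562)(0.372) = 0.372209.
Step k = 3:
  phi_33 = [rho(3) - phi_21 rho(2) - phi_22 rho(1)] / [1 - phi_21 rho(1) - phi_22 rho(2)]
    numerator   = -0.2487 - (0.372209)(0.1379) - (-0.000562)(0.372) = -0.29981865
    denominator = 1 - (0.372209)(0.372) - (-0.000562)(0.1379) = 0.86161573
  phi_33 = -0.29981865 / 0.86161573 = -0.348.
Therefore phi_{33} = -0.3480.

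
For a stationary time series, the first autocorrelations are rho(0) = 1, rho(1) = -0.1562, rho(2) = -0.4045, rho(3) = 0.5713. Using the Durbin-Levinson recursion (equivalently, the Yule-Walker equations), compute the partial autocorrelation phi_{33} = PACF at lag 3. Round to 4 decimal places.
\phi_{33} = 0.5231

The PACF at lag k is phi_{kk}, the last component of the solution
to the Yule-Walker system G_k phi = r_k where
  (G_k)_{ij} = rho(|i - j|), (r_k)_i = rho(i), i,j = 1..k.
Equivalently, Durbin-Levinson gives phi_{kk} iteratively:
  phi_{11} = rho(1)
  phi_{kk} = [rho(k) - sum_{j=1..k-1} phi_{k-1,j} rho(k-j)]
            / [1 - sum_{j=1..k-1} phi_{k-1,j} rho(j)],
  phi_{k,j} = phi_{k-1,j} - phi_{kk} phi_{k-1,k-j},  j = 1..k-1.
Step k = 1:
  phi_11 = rho(1) = -0.1562.
Step k = 2:
  phi_22 = [rho(2) - phi_11 rho(1)] / [1 - phi_11 rho(1)] = [-0.4045 - (-0.1562)(-0.1562)] / [1 - (-0.1562)(-0.1562)]
         = -0.42889844 / 0.97560156 = -0.439625.
  Update: phi_21 = phi_11 - phi_22 phi_11 = -0.1562 - (-0.439625)(-0.1562) = -0.224869.
Step k = 3:
  phi_33 = [rho(3) - phi_21 rho(2) - phi_22 rho(1)] / [1 - phi_21 rho(1) - phi_22 rho(2)]
    numerator   = 0.5713 - (-0.224869)(-0.4045) - (-0.439625)(-0.1562) = 0.41167098
    denominator = 1 - (-0.224869)(-0.1562) - (-0.439625)(-0.4045) = 0.78704726
  phi_33 = 0.41167098 / 0.78704726 = 0.5231.
Therefore phi_{33} = 0.5231.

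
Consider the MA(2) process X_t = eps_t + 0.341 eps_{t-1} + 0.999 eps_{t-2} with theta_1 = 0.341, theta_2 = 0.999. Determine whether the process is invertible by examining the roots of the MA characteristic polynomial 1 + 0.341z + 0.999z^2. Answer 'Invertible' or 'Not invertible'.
\text{Invertible}

The MA(q) characteristic polynomial is P(z) = 1 + 0.341z + 0.999z^2.
Invertibility requires all roots to lie outside the unit circle, i.e. |z| > 1 for every root.
Set 1 + (0.341) z + (0.999) z^2 = 0, i.e. a z^2 + b z + c = 0 with a = 0.999, b = 0.341, c = 1.
Discriminant D = b^2 - 4ac = (0.341)^2 - 4*(0.999)*1 = 0.116281 - (3.996) = -3.879719.
D < 0, so the roots are the complex-conjugate pair z = (-b +/- i sqrt(-D)) / (2a) = -0.1707 +/- 0.9858i.
For a conjugate pair |z|^2 = z * conj(z) = (product of roots) = c/a = 1/(0.999) = 1.001001, so |z| = sqrt(1.001001) = 1.0005 for both roots.
Moduli of all roots: 1.0005, 1.0005.
All moduli strictly greater than 1? Yes.
Verdict: Invertible.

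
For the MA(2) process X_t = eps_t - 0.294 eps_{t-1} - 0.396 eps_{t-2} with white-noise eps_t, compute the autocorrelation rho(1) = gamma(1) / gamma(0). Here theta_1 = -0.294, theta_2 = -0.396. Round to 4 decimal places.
\rho(1) = -0.1428

For an MA(q) process with theta_0 = 1, the autocovariance is
  gamma(k) = sigma^2 * sum_{i=0..q-k} theta_i * theta_{i+k},
and rho(k) = gamma(k) / gamma(0). Sigma^2 cancels.
  numerator   = (1)*(-0.294) + (-0.294)*(-0.396) = -0.177576.
  denominator = (1)^2 + (-0.294)^2 + (-0.396)^2 = 1.243252.
  rho(1) = -0.177576 / 1.243252 = -0.1428.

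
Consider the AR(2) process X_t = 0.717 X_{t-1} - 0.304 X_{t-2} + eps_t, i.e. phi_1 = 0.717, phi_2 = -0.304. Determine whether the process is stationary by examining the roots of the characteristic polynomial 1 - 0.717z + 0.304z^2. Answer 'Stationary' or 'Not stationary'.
\text{Stationary}

The AR(p) characteristic polynomial is P(z) = 1 - 0.717z + 0.304z^2.
Stationarity requires all roots to lie outside the unit circle, i.e. |z| > 1 for every root.
Set 1 + (-0.717) z + (0.304) z^2 = 0, i.e. a z^2 + b z + c = 0 with a = 0.304, b = -0.717, c = 1.
Discriminant D = b^2 - 4ac = (-0.717)^2 - 4*(0.304)*1 = 0.514089 - (1.216) = -0.701911.
D < 0, so the roots are the complex-conjugate pair z = (-b +/- i sqrt(-D)) / (2a) = 1.1793 +/- 1.378i.
For a conjugate pair |z|^2 = z * conj(z) = (product of roots) = c/a = 1/(0.304) = 3.289474, so |z| = sqrt(3.289474) = 1.8137 for both roots.
Moduli of all roots: 1.8137, 1.8137.
All moduli strictly greater than 1? Yes.
Verdict: Stationary.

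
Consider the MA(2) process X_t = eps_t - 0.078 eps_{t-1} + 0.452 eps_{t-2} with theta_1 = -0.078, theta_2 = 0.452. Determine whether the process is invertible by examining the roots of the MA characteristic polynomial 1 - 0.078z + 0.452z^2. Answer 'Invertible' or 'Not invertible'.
\text{Invertible}

The MA(q) characteristic polynomial is P(z) = 1 - 0.078z + 0.452z^2.
Invertibility requires all roots to lie outside the unit circle, i.e. |z| > 1 for every root.
Set 1 + (-0.078) z + (0.452) z^2 = 0, i.e. a z^2 + b z + c = 0 with a = 0.452, b = -0.078, c = 1.
Discriminant D = b^2 - 4ac = (-0.078)^2 - 4*(0.452)*1 = 0.006084 - (1.808) = -1.801916.
D < 0, so the roots are the complex-conjugate pair z = (-b +/- i sqrt(-D)) / (2a) = 0.0863 +/- 1.4849i.
For a conjugate pair |z|^2 = z * conj(z) = (product of roots) = c/a = 1/(0.452) = 2.212389, so |z| = sqrt(2.212389) = 1.4874 for both roots.
Moduli of all roots: 1.4874, 1.4874.
All moduli strictly greater than 1? Yes.
Verdict: Invertible.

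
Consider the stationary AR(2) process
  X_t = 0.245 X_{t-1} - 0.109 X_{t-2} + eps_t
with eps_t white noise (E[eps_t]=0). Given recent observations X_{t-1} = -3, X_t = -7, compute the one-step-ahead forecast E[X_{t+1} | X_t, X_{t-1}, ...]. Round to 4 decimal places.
E[X_{t+1} \mid \mathcal F_t] = -1.3880

For an AR(p) model X_t = c + sum_i phi_i X_{t-i} + eps_t, the
one-step-ahead conditional mean is
  E[X_{t+1} | X_t, ...] = c + sum_i phi_i X_{t+1-i}.
Substitute known values:
  E[X_{t+1} | ...] = (0.245) * (-7) + (-0.109) * (-3)
                   = -1.3880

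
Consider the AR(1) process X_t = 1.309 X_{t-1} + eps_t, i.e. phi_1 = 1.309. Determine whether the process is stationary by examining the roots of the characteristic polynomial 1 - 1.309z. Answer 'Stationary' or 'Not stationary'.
\text{Not stationary}

The AR(p) characteristic polynomial is P(z) = 1 - 1.309z.
Stationarity requires all roots to lie outside the unit circle, i.e. |z| > 1 for every root.
This is linear in z: 1 + (-1.309) z = 0  =>  z = -1/(-1.309) = 0.763942,  |z| = 0.763942.
Moduli of all roots: 0.7639.
All moduli strictly greater than 1? No.
Verdict: Not stationary.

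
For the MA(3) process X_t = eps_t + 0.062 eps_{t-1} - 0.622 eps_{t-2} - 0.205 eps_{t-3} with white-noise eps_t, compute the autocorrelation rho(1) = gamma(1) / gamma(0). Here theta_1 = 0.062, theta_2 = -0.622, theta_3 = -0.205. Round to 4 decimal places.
\rho(1) = 0.1054

For an MA(q) process with theta_0 = 1, the autocovariance is
  gamma(k) = sigma^2 * sum_{i=0..q-k} theta_i * theta_{i+k},
and rho(k) = gamma(k) / gamma(0). Sigma^2 cancels.
  numerator   = (1)*(0.062) + (0.062)*(-0.622) + (-0.622)*(-0.205) = 0.150946.
  denominator = (1)^2 + (0.062)^2 + (-0.622)^2 + (-0.205)^2 = 1.432753.
  rho(1) = 0.150946 / 1.432753 = 0.1054.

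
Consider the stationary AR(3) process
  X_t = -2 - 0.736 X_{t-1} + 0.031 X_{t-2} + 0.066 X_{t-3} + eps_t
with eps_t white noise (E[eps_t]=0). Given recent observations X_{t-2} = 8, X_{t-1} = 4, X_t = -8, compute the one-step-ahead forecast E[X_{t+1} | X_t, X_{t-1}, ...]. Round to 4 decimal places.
E[X_{t+1} \mid \mathcal F_t] = 4.5400

For an AR(p) model X_t = c + sum_i phi_i X_{t-i} + eps_t, the
one-step-ahead conditional mean is
  E[X_{t+1} | X_t, ...] = c + sum_i phi_i X_{t+1-i}.
Substitute known values:
  E[X_{t+1} | ...] = -2 + (-0.736) * (-8) + (0.031) * (4) + (0.066) * (8)
                   = 4.5400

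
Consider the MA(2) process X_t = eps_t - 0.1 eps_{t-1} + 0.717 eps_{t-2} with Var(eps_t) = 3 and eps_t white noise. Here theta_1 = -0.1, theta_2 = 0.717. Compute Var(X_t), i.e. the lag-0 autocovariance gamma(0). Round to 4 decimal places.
\gamma(0) = 4.5723

For an MA(q) process X_t = eps_t + sum_i theta_i eps_{t-i} with
Var(eps_t) = sigma^2, the variance is
  gamma(0) = sigma^2 * (1 + sum_i theta_i^2).
  sum_i theta_i^2 = (-0.1)^2 + (0.717)^2 = 0.01 + 0.514089 = 0.524089.
  gamma(0) = 3 * (1 + 0.524089) = 3 * 1.524089 = 4.572267, which rounds to 4.5723.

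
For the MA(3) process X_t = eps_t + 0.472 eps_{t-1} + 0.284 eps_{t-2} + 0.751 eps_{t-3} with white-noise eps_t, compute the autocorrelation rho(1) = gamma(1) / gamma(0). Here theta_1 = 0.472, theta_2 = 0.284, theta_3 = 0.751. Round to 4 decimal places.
\rho(1) = 0.4387

For an MA(q) process with theta_0 = 1, the autocovariance is
  gamma(k) = sigma^2 * sum_{i=0..q-k} theta_i * theta_{i+k},
and rho(k) = gamma(k) / gamma(0). Sigma^2 cancels.
  numerator   = (1)*(0.472) + (0.472)*(0.284) + (0.284)*(0.751) = 0.819332.
  denominator = (1)^2 + (0.472)^2 + (0.284)^2 + (0.751)^2 = 1.867441.
  rho(1) = 0.819332 / 1.867441 = 0.4387.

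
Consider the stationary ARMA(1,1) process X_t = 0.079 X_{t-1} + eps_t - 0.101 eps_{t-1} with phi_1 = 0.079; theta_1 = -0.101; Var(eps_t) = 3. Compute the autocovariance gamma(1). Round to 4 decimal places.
\gamma(1) = -0.0659

Multiply the model equation by X_{t-k} and take expectations. With theta_0 = psi_0 = 1 and psi_j the MA(infinity) weights, this gives
  gamma(k) - sum_i phi_i gamma(k-i) = c_k,
  c_k = sigma^2 * sum_{j=k..q} theta_j psi_{j-k}   (c_k = 0 for k > q),
using gamma(-m) = gamma(m).
psi-weights needed (psi_j = theta_j + sum_i phi_i psi_{j-i}):
  psi_1 = theta_1 + phi_1 = -0.101 + (0.079) = -0.022
Right-hand sides:
  c_0 = sigma^2 (1 + theta_1 psi_1) = 3 * (1 + (-0.101)(-0.022)) = 3 * 1.002222 = 3.006666
  c_1 = sigma^2 theta_1 = 3 * (-0.101) = -0.303
  c_2 = 0
Equations for k = 0 and k = 1 (AR order 1):
  gamma(0) = phi_1 gamma(1) + c_0
  gamma(1) = phi_1 gamma(0) + c_1
Substituting the second into the first: gamma(0) (1 - phi_1^2) = c_0 + phi_1 c_1, so
  gamma(0) = (c_0 + phi_1 c_1) / (1 - phi_1^2) = (3.006666 + (0.079)(-0.303)) / (1 - (0.079)^2) = 2.982729 / 0.993759 = 3.001461.
  gamma(1) = phi_1 gamma(0) + c_1 = (0.079)(3.001461) + (-0.303) = -0.065885.
Therefore gamma(1) = -0.0659 (to 4 decimal places).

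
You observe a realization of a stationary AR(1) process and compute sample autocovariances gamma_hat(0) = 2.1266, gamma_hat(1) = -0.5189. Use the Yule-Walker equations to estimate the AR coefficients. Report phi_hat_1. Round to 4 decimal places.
\hat\phi_{1} = -0.2440

The Yule-Walker equations for an AR(p) process read, in matrix form,
  Gamma_p phi = r_p,   with   (Gamma_p)_{ij} = gamma(|i - j|),
                       (r_p)_i = gamma(i),   i,j = 1..p.
Substitute the sample gammas (Toeplitz matrix and right-hand side of size 1):
  Gamma_p = [[2.1266]]
  r_p     = [-0.5189]
With p = 1 this is the single equation gamma(0) phi_1 = gamma(1):
  phi_hat_1 = gamma(1) / gamma(0) = -0.5189 / 2.1266 = -0.2440.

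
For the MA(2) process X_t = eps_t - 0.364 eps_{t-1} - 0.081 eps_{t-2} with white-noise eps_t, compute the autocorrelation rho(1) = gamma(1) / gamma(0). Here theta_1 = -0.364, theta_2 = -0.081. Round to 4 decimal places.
\rho(1) = -0.2937

For an MA(q) process with theta_0 = 1, the autocovariance is
  gamma(k) = sigma^2 * sum_{i=0..q-k} theta_i * theta_{i+k},
and rho(k) = gamma(k) / gamma(0). Sigma^2 cancels.
  numerator   = (1)*(-0.364) + (-0.364)*(-0.081) = -0.334516.
  denominator = (1)^2 + (-0.364)^2 + (-0.081)^2 = 1.139057.
  rho(1) = -0.334516 / 1.139057 = -0.2937.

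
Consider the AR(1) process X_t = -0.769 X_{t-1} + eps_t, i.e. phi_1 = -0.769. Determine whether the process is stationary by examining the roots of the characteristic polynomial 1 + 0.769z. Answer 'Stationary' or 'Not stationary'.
\text{Stationary}

The AR(p) characteristic polynomial is P(z) = 1 + 0.769z.
Stationarity requires all roots to lie outside the unit circle, i.e. |z| > 1 for every root.
This is linear in z: 1 + (0.769) z = 0  =>  z = -1/(0.769) = -1.30039,  |z| = 1.30039.
Moduli of all roots: 1.3004.
All moduli strictly greater than 1? Yes.
Verdict: Stationary.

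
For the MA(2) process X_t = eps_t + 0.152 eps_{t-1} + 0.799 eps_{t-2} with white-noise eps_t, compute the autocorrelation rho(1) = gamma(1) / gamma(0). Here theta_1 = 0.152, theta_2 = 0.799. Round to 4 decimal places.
\rho(1) = 0.1646

For an MA(q) process with theta_0 = 1, the autocovariance is
  gamma(k) = sigma^2 * sum_{i=0..q-k} theta_i * theta_{i+k},
and rho(k) = gamma(k) / gamma(0). Sigma^2 cancels.
  numerator   = (1)*(0.152) + (0.152)*(0.799) = 0.273448.
  denominator = (1)^2 + (0.152)^2 + (0.799)^2 = 1.661505.
  rho(1) = 0.273448 / 1.661505 = 0.1646.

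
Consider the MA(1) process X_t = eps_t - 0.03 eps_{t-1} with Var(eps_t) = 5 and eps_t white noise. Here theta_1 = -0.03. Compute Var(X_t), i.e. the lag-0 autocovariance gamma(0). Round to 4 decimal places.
\gamma(0) = 5.0045

For an MA(q) process X_t = eps_t + sum_i theta_i eps_{t-i} with
Var(eps_t) = sigma^2, the variance is
  gamma(0) = sigma^2 * (1 + sum_i theta_i^2).
  sum_i theta_i^2 = (-0.03)^2 = 0.0009.
  gamma(0) = 5 * (1 + 0.0009) = 5 * 1.0009 = 5.0045.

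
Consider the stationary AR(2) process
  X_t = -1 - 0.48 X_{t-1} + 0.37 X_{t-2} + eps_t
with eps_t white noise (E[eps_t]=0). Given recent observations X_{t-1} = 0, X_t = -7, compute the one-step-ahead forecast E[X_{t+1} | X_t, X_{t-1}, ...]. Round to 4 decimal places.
E[X_{t+1} \mid \mathcal F_t] = 2.3600

For an AR(p) model X_t = c + sum_i phi_i X_{t-i} + eps_t, the
one-step-ahead conditional mean is
  E[X_{t+1} | X_t, ...] = c + sum_i phi_i X_{t+1-i}.
Substitute known values:
  E[X_{t+1} | ...] = -1 + (-0.48) * (-7) + (0.37) * (0)
                   = 2.3600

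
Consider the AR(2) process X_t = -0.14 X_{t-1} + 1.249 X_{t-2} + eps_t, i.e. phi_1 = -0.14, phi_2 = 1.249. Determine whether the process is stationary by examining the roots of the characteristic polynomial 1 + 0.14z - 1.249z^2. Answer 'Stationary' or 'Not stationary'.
\text{Not stationary}

The AR(p) characteristic polynomial is P(z) = 1 + 0.14z - 1.249z^2.
Stationarity requires all roots to lie outside the unit circle, i.e. |z| > 1 for every root.
Set 1 + (0.14) z + (-1.249) z^2 = 0, i.e. a z^2 + b z + c = 0 with a = -1.249, b = 0.14, c = 1.
Discriminant D = b^2 - 4ac = (0.14)^2 - 4*(-1.249)*1 = 0.0196 - (-4.996) = 5.0156.
D >= 0, so the roots are real: z = (-b +/- sqrt(D)) / (2a) = (-0.14 +/- 2.239554) / (-2.498).
  z_1 = (-0.14 + 2.239554) / (-2.498) = -0.8405,   |z_1| = 0.8405.
  z_2 = (-0.14 - 2.239554) / (-2.498) = 0.9526,   |z_2| = 0.9526.
Moduli of all roots: 0.8405, 0.9526.
All moduli strictly greater than 1? No.
Verdict: Not stationary.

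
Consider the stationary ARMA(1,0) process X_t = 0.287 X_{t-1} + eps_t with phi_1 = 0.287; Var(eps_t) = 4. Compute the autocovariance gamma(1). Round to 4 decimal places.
\gamma(1) = 1.2510

Multiply the model equation by X_{t-k} and take expectations. With theta_0 = psi_0 = 1 and psi_j the MA(infinity) weights, this gives
  gamma(k) - sum_i phi_i gamma(k-i) = c_k,
  c_k = sigma^2 * sum_{j=k..q} theta_j psi_{j-k}   (c_k = 0 for k > q),
using gamma(-m) = gamma(m).
Pure AR (q = 0): c_0 = sigma^2 = 4, c_k = 0 for k >= 1.
Equations for k = 0 and k = 1 (AR order 1):
  gamma(0) = phi_1 gamma(1) + c_0
  gamma(1) = phi_1 gamma(0) + c_1
Substituting the second into the first: gamma(0) (1 - phi_1^2) = c_0 + phi_1 c_1, so
  gamma(0) = c_0 / (1 - phi_1^2) = 4 / (1 - (0.287)^2) = 4 / 0.917631 = 4.359051.
  gamma(1) = phi_1 gamma(0) = (0.287)(4.359051) = 1.251048.
Therefore gamma(1) = 1.2510 (to 4 decimal places).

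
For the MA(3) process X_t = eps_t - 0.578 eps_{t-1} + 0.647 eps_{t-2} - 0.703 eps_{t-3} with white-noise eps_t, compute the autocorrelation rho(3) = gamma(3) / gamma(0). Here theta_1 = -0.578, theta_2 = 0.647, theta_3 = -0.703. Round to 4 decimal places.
\rho(3) = -0.3129

For an MA(q) process with theta_0 = 1, the autocovariance is
  gamma(k) = sigma^2 * sum_{i=0..q-k} theta_i * theta_{i+k},
and rho(k) = gamma(k) / gamma(0). Sigma^2 cancels.
  numerator   = (1)*(-0.703) = -0.703.
  denominator = (1)^2 + (-0.578)^2 + (0.647)^2 + (-0.703)^2 = 2.246902.
  rho(3) = -0.703 / 2.246902 = -0.3129.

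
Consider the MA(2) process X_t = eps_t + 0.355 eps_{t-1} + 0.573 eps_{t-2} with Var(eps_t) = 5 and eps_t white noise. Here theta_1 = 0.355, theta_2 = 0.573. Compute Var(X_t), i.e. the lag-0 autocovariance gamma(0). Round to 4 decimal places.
\gamma(0) = 7.2718

For an MA(q) process X_t = eps_t + sum_i theta_i eps_{t-i} with
Var(eps_t) = sigma^2, the variance is
  gamma(0) = sigma^2 * (1 + sum_i theta_i^2).
  sum_i theta_i^2 = (0.355)^2 + (0.573)^2 = 0.126025 + 0.328329 = 0.454354.
  gamma(0) = 5 * (1 + 0.454354) = 5 * 1.454354 = 7.27177, which rounds to 7.2718.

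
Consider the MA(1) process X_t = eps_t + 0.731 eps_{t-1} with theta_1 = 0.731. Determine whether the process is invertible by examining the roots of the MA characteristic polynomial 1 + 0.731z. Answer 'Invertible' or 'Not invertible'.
\text{Invertible}

The MA(q) characteristic polynomial is P(z) = 1 + 0.731z.
Invertibility requires all roots to lie outside the unit circle, i.e. |z| > 1 for every root.
This is linear in z: 1 + (0.731) z = 0  =>  z = -1/(0.731) = -1.367989,  |z| = 1.367989.
Moduli of all roots: 1.3680.
All moduli strictly greater than 1? Yes.
Verdict: Invertible.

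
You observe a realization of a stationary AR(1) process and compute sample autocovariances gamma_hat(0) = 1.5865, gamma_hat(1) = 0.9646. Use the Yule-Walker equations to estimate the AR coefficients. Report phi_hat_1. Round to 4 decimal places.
\hat\phi_{1} = 0.6080

The Yule-Walker equations for an AR(p) process read, in matrix form,
  Gamma_p phi = r_p,   with   (Gamma_p)_{ij} = gamma(|i - j|),
                       (r_p)_i = gamma(i),   i,j = 1..p.
Substitute the sample gammas (Toeplitz matrix and right-hand side of size 1):
  Gamma_p = [[1.5865]]
  r_p     = [0.9646]
With p = 1 this is the single equation gamma(0) phi_1 = gamma(1):
  phi_hat_1 = gamma(1) / gamma(0) = 0.9646 / 1.5865 = 0.6080.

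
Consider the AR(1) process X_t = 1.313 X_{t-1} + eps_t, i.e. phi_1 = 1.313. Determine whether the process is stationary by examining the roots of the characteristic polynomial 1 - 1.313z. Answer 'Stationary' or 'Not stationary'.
\text{Not stationary}

The AR(p) characteristic polynomial is P(z) = 1 - 1.313z.
Stationarity requires all roots to lie outside the unit circle, i.e. |z| > 1 for every root.
This is linear in z: 1 + (-1.313) z = 0  =>  z = -1/(-1.313) = 0.761615,  |z| = 0.761615.
Moduli of all roots: 0.7616.
All moduli strictly greater than 1? No.
Verdict: Not stationary.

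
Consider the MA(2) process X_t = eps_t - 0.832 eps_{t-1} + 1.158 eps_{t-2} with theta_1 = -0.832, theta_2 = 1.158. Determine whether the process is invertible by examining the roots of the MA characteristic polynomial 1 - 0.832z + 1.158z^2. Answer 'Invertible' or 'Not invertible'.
\text{Not invertible}

The MA(q) characteristic polynomial is P(z) = 1 - 0.832z + 1.158z^2.
Invertibility requires all roots to lie outside the unit circle, i.e. |z| > 1 for every root.
Set 1 + (-0.832) z + (1.158) z^2 = 0, i.e. a z^2 + b z + c = 0 with a = 1.158, b = -0.832, c = 1.
Discriminant D = b^2 - 4ac = (-0.832)^2 - 4*(1.158)*1 = 0.692224 - (4.632) = -3.939776.
D < 0, so the roots are the complex-conjugate pair z = (-b +/- i sqrt(-D)) / (2a) = 0.3592 +/- 0.857i.
For a conjugate pair |z|^2 = z * conj(z) = (product of roots) = c/a = 1/(1.158) = 0.863558, so |z| = sqrt(0.863558) = 0.9293 for both roots.
Moduli of all roots: 0.9293, 0.9293.
All moduli strictly greater than 1? No.
Verdict: Not invertible.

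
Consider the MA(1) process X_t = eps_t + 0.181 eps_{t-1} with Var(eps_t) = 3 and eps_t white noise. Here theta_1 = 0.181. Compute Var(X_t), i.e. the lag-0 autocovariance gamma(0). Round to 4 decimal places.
\gamma(0) = 3.0983

For an MA(q) process X_t = eps_t + sum_i theta_i eps_{t-i} with
Var(eps_t) = sigma^2, the variance is
  gamma(0) = sigma^2 * (1 + sum_i theta_i^2).
  sum_i theta_i^2 = (0.181)^2 = 0.032761.
  gamma(0) = 3 * (1 + 0.032761) = 3 * 1.032761 = 3.098283, which rounds to 3.0983.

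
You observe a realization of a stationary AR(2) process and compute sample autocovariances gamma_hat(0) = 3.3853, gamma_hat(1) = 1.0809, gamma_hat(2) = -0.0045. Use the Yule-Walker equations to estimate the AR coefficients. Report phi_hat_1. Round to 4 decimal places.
\hat\phi_{1} = 0.3560

The Yule-Walker equations for an AR(p) process read, in matrix form,
  Gamma_p phi = r_p,   with   (Gamma_p)_{ij} = gamma(|i - j|),
                       (r_p)_i = gamma(i),   i,j = 1..p.
Substitute the sample gammas (Toeplitz matrix and right-hand side of size 2):
  Gamma_p = [[3.3853, 1.0809], [1.0809, 3.3853]]
  r_p     = [1.0809, -0.0045]
Written out:
  3.3853 phi_1 + 1.0809 phi_2 = 1.0809
  1.0809 phi_1 + 3.3853 phi_2 = -0.0045
Solve by Cramer's rule:
  det = gamma(0)^2 - gamma(1)^2 = (3.3853)^2 - (1.0809)^2 = 11.46025609 - 1.16834481 = 10.29191128
  phi_hat_1 = [gamma(1) gamma(0) - gamma(1) gamma(2)] / det = [(1.0809)(3.3853) - (1.0809)(-0.0045)] / 10.29191128 = 3.66403482 / 10.29191128 = 0.356
  phi_hat_2 = [gamma(0) gamma(2) - gamma(1)^2] / det = [(3.3853)(-0.0045) - (1.0809)^2] / 10.29191128 = -1.18357866 / 10.29191128 = -0.115
So phi_hat = [0.3560, -0.1150].
Therefore phi_hat_1 = 0.3560.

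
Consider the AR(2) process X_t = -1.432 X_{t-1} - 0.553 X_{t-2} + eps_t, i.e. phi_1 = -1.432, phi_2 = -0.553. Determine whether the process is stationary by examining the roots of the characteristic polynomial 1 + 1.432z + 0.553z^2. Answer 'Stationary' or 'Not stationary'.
\text{Stationary}

The AR(p) characteristic polynomial is P(z) = 1 + 1.432z + 0.553z^2.
Stationarity requires all roots to lie outside the unit circle, i.e. |z| > 1 for every root.
Set 1 + (1.432) z + (0.553) z^2 = 0, i.e. a z^2 + b z + c = 0 with a = 0.553, b = 1.432, c = 1.
Discriminant D = b^2 - 4ac = (1.432)^2 - 4*(0.553)*1 = 2.050624 - (2.212) = -0.161376.
D < 0, so the roots are the complex-conjugate pair z = (-b +/- i sqrt(-D)) / (2a) = -1.2948 +/- 0.3632i.
For a conjugate pair |z|^2 = z * conj(z) = (product of roots) = c/a = 1/(0.553) = 1.808318, so |z| = sqrt(1.808318) = 1.3447 for both roots.
Moduli of all roots: 1.3447, 1.3447.
All moduli strictly greater than 1? Yes.
Verdict: Stationary.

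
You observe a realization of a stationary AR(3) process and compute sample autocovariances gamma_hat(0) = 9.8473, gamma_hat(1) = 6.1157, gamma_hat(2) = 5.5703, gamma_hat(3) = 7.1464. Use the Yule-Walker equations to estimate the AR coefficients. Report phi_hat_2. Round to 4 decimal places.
\hat\phi_{2} = 0.0620

The Yule-Walker equations for an AR(p) process read, in matrix form,
  Gamma_p phi = r_p,   with   (Gamma_p)_{ij} = gamma(|i - j|),
                       (r_p)_i = gamma(i),   i,j = 1..p.
Substitute the sample gammas (Toeplitz matrix and right-hand side of size 3):
  Gamma_p = [[9.8473, 6.1157, 5.5703], [6.1157, 9.8473, 6.1157], [5.5703, 6.1157, 9.8473]]
  r_p     = [6.1157, 5.5703, 7.1464]
Written out (R1..R3):
  (R1) 9.8473 phi_1 + 6.1157 phi_2 + 5.5703 phi_3 = 6.1157
  (R2) 6.1157 phi_1 + 9.8473 phi_2 + 6.1157 phi_3 = 5.5703
  (R3) 5.5703 phi_1 + 6.1157 phi_2 + 9.8473 phi_3 = 7.1464
Gaussian elimination:
  R2 <- R2 - (6.1157/9.8473) R1 = R2 - (0.621053) R1:  6.049123 phi_2 + 2.656246 phi_3 = 1.772123
  R3 <- R3 - (5.5703/9.8473) R1 = R3 - (0.565668) R1:  2.656246 phi_2 + 6.696361 phi_3 = 3.686946
  R3 <- R3 - (2.656246/6.049123) R2 = R3 - (0.439113) R2:  5.52997 phi_3 = 2.908784
Back-substitution:
  phi_hat_3 = 2.908784 / 5.52997 = 0.526004
  phi_hat_2 = (1.772123 - (2.656246)(0.526004)) / 6.049123 = 0.061981
  phi_hat_1 = (6.1157 - (6.1157)(0.061981) - (5.5703)(0.526004)) / 9.8473 = 0.285017
So phi_hat = [0.2850, 0.0620, 0.5260].
Therefore phi_hat_2 = 0.0620.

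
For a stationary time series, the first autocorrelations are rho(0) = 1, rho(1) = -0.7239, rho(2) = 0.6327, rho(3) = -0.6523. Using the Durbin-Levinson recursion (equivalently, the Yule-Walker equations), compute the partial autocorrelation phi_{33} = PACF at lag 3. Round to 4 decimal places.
\phi_{33} = -0.2961

The PACF at lag k is phi_{kk}, the last component of the solution
to the Yule-Walker system G_k phi = r_k where
  (G_k)_{ij} = rho(|i - j|), (r_k)_i = rho(i), i,j = 1..k.
Equivalently, Durbin-Levinson gives phi_{kk} iteratively:
  phi_{11} = rho(1)
  phi_{kk} = [rho(k) - sum_{j=1..k-1} phi_{k-1,j} rho(k-j)]
            / [1 - sum_{j=1..k-1} phi_{k-1,j} rho(j)],
  phi_{k,j} = phi_{k-1,j} - phi_{kk} phi_{k-1,k-j},  j = 1..k-1.
Step k = 1:
  phi_11 = rho(1) = -0.7239.
Step k = 2:
  phi_22 = [rho(2) - phi_11 rho(1)] / [1 - phi_11 rho(1)] = [0.6327 - (-0.7239)(-0.7239)] / [1 - (-0.7239)(-0.7239)]
         = 0.10866879 / 0.47596879 = 0.228311.
  Update: phi_21 = phi_11 - phi_22 phi_11 = -0.7239 - (0.228311)(-0.7239) = -0.558626.
Step k = 3:
  phi_33 = [rho(3) - phi_21 rho(2) - phi_22 rho(1)] / [1 - phi_21 rho(1) - phi_22 rho(2)]
    numerator   = -0.6523 - (-0.558626)(0.6327) - (0.228311)(-0.7239) = -0.13358327
    denominator = 1 - (-0.558626)(-0.7239) - (0.228311)(0.6327) = 0.45115854
  phi_33 = -0.13358327 / 0.45115854 = -0.2961.
Therefore phi_{33} = -0.2961.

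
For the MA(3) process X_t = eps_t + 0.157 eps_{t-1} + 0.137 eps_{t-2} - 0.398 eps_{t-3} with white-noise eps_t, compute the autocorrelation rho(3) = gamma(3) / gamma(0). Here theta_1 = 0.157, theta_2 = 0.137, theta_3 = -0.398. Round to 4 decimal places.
\rho(3) = -0.3312

For an MA(q) process with theta_0 = 1, the autocovariance is
  gamma(k) = sigma^2 * sum_{i=0..q-k} theta_i * theta_{i+k},
and rho(k) = gamma(k) / gamma(0). Sigma^2 cancels.
  numerator   = (1)*(-0.398) = -0.398.
  denominator = (1)^2 + (0.157)^2 + (0.137)^2 + (-0.398)^2 = 1.201822.
  rho(3) = -0.398 / 1.201822 = -0.3312.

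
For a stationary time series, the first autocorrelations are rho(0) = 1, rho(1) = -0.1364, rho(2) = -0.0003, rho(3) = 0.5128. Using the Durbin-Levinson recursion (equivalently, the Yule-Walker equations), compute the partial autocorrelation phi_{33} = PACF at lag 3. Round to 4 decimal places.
\phi_{33} = 0.5200

The PACF at lag k is phi_{kk}, the last component of the solution
to the Yule-Walker system G_k phi = r_k where
  (G_k)_{ij} = rho(|i - j|), (r_k)_i = rho(i), i,j = 1..k.
Equivalently, Durbin-Levinson gives phi_{kk} iteratively:
  phi_{11} = rho(1)
  phi_{kk} = [rho(k) - sum_{j=1..k-1} phi_{k-1,j} rho(k-j)]
            / [1 - sum_{j=1..k-1} phi_{k-1,j} rho(j)],
  phi_{k,j} = phi_{k-1,j} - phi_{kk} phi_{k-1,k-j},  j = 1..k-1.
Step k = 1:
  phi_11 = rho(1) = -0.1364.
Step k = 2:
  phi_22 = [rho(2) - phi_11 rho(1)] / [1 - phi_11 rho(1)] = [-0.0003 - (-0.1364)(-0.1364)] / [1 - (-0.1364)(-0.1364)]
         = -0.01890496 / 0.98139504 = -0.019263.
  Update: phi_21 = phi_11 - phi_22 phi_11 = -0.1364 - (-0.019263)(-0.1364) = -0.139028.
Step k = 3:
  phi_33 = [rho(3) - phi_21 rho(2) - phi_22 rho(1)] / [1 - phi_21 rho(1) - phi_22 rho(2)]
    numerator   = 0.5128 - (-0.139028)(-0.0003) - (-0.019263)(-0.1364) = 0.51013077
    denominator = 1 - (-0.139028)(-0.1364) - (-0.019263)(-0.0003) = 0.98103087
  phi_33 = 0.51013077 / 0.98103087 = 0.52.
Therefore phi_{33} = 0.5200.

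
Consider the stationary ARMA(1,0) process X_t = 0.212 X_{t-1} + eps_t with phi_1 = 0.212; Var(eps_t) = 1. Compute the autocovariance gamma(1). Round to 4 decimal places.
\gamma(1) = 0.2220

Multiply the model equation by X_{t-k} and take expectations. With theta_0 = psi_0 = 1 and psi_j the MA(infinity) weights, this gives
  gamma(k) - sum_i phi_i gamma(k-i) = c_k,
  c_k = sigma^2 * sum_{j=k..q} theta_j psi_{j-k}   (c_k = 0 for k > q),
using gamma(-m) = gamma(m).
Pure AR (q = 0): c_0 = sigma^2 = 1, c_k = 0 for k >= 1.
Equations for k = 0 and k = 1 (AR order 1):
  gamma(0) = phi_1 gamma(1) + c_0
  gamma(1) = phi_1 gamma(0) + c_1
Substituting the second into the first: gamma(0) (1 - phi_1^2) = c_0 + phi_1 c_1, so
  gamma(0) = c_0 / (1 - phi_1^2) = 1 / (1 - (0.212)^2) = 1 / 0.955056 = 1.047059.
  gamma(1) = phi_1 gamma(0) = (0.212)(1.047059) = 0.221977.
Therefore gamma(1) = 0.2220 (to 4 decimal places).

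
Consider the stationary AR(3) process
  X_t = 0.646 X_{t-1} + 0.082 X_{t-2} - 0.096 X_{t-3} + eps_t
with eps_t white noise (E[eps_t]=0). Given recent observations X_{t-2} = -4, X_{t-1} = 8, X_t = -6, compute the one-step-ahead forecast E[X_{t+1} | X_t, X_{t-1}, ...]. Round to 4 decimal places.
E[X_{t+1} \mid \mathcal F_t] = -2.8360

For an AR(p) model X_t = c + sum_i phi_i X_{t-i} + eps_t, the
one-step-ahead conditional mean is
  E[X_{t+1} | X_t, ...] = c + sum_i phi_i X_{t+1-i}.
Substitute known values:
  E[X_{t+1} | ...] = (0.646) * (-6) + (0.082) * (8) + (-0.096) * (-4)
                   = -2.8360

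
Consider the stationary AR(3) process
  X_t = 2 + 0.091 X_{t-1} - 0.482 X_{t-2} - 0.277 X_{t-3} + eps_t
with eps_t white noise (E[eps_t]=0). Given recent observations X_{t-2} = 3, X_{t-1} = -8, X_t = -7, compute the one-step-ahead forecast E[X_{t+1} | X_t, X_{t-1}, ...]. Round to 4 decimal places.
E[X_{t+1} \mid \mathcal F_t] = 4.3880

For an AR(p) model X_t = c + sum_i phi_i X_{t-i} + eps_t, the
one-step-ahead conditional mean is
  E[X_{t+1} | X_t, ...] = c + sum_i phi_i X_{t+1-i}.
Substitute known values:
  E[X_{t+1} | ...] = 2 + (0.091) * (-7) + (-0.482) * (-8) + (-0.277) * (3)
                   = 4.3880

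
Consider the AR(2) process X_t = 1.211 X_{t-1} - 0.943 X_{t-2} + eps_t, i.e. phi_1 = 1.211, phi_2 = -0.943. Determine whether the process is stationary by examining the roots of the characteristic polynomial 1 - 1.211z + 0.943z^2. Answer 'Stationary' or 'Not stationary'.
\text{Stationary}

The AR(p) characteristic polynomial is P(z) = 1 - 1.211z + 0.943z^2.
Stationarity requires all roots to lie outside the unit circle, i.e. |z| > 1 for every root.
Set 1 + (-1.211) z + (0.943) z^2 = 0, i.e. a z^2 + b z + c = 0 with a = 0.943, b = -1.211, c = 1.
Discriminant D = b^2 - 4ac = (-1.211)^2 - 4*(0.943)*1 = 1.466521 - (3.772) = -2.305479.
D < 0, so the roots are the complex-conjugate pair z = (-b +/- i sqrt(-D)) / (2a) = 0.6421 +/- 0.8051i.
For a conjugate pair |z|^2 = z * conj(z) = (product of roots) = c/a = 1/(0.943) = 1.060445, so |z| = sqrt(1.060445) = 1.0298 for both roots.
Moduli of all roots: 1.0298, 1.0298.
All moduli strictly greater than 1? Yes.
Verdict: Stationary.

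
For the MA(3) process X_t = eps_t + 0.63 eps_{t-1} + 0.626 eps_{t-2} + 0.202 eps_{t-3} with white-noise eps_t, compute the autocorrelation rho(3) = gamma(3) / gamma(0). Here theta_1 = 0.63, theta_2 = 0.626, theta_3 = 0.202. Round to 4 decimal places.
\rho(3) = 0.1104

For an MA(q) process with theta_0 = 1, the autocovariance is
  gamma(k) = sigma^2 * sum_{i=0..q-k} theta_i * theta_{i+k},
and rho(k) = gamma(k) / gamma(0). Sigma^2 cancels.
  numerator   = (1)*(0.202) = 0.202.
  denominator = (1)^2 + (0.63)^2 + (0.626)^2 + (0.202)^2 = 1.82958.
  rho(3) = 0.202 / 1.82958 = 0.1104.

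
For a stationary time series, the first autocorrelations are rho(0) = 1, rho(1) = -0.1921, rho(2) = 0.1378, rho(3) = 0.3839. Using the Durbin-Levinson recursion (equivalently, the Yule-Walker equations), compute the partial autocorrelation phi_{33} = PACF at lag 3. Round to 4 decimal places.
\phi_{33} = 0.4490

The PACF at lag k is phi_{kk}, the last component of the solution
to the Yule-Walker system G_k phi = r_k where
  (G_k)_{ij} = rho(|i - j|), (r_k)_i = rho(i), i,j = 1..k.
Equivalently, Durbin-Levinson gives phi_{kk} iteratively:
  phi_{11} = rho(1)
  phi_{kk} = [rho(k) - sum_{j=1..k-1} phi_{k-1,j} rho(k-j)]
            / [1 - sum_{j=1..k-1} phi_{k-1,j} rho(j)],
  phi_{k,j} = phi_{k-1,j} - phi_{kk} phi_{k-1,k-j},  j = 1..k-1.
Step k = 1:
  phi_11 = rho(1) = -0.1921.
Step k = 2:
  phi_22 = [rho(2) - phi_11 rho(1)] / [1 - phi_11 rho(1)] = [0.1378 - (-0.1921)(-0.1921)] / [1 - (-0.1921)(-0.1921)]
         = 0.10089759 / 0.96309759 = 0.104764.
  Update: phi_21 = phi_11 - phi_22 phi_11 = -0.1921 - (0.104764)(-0.1921) = -0.171975.
Step k = 3:
  phi_33 = [rho(3) - phi_21 rho(2) - phi_22 rho(1)] / [1 - phi_21 rho(1) - phi_22 rho(2)]
    numerator   = 0.3839 - (-0.171975)(0.1378) - (0.104764)(-0.1921) = 0.42772323
    denominator = 1 - (-0.171975)(-0.1921) - (0.104764)(0.1378) = 0.95252719
  phi_33 = 0.42772323 / 0.95252719 = 0.449.
Therefore phi_{33} = 0.4490.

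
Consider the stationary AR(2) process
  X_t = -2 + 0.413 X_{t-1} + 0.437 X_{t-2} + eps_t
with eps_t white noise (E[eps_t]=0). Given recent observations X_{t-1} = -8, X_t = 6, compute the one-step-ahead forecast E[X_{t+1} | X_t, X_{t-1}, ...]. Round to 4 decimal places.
E[X_{t+1} \mid \mathcal F_t] = -3.0180

For an AR(p) model X_t = c + sum_i phi_i X_{t-i} + eps_t, the
one-step-ahead conditional mean is
  E[X_{t+1} | X_t, ...] = c + sum_i phi_i X_{t+1-i}.
Substitute known values:
  E[X_{t+1} | ...] = -2 + (0.413) * (6) + (0.437) * (-8)
                   = -3.0180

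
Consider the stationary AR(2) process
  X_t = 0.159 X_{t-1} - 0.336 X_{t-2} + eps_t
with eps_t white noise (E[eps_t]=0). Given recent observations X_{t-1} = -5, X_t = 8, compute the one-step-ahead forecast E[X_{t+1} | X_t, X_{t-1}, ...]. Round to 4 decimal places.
E[X_{t+1} \mid \mathcal F_t] = 2.9520

For an AR(p) model X_t = c + sum_i phi_i X_{t-i} + eps_t, the
one-step-ahead conditional mean is
  E[X_{t+1} | X_t, ...] = c + sum_i phi_i X_{t+1-i}.
Substitute known values:
  E[X_{t+1} | ...] = (0.159) * (8) + (-0.336) * (-5)
                   = 2.9520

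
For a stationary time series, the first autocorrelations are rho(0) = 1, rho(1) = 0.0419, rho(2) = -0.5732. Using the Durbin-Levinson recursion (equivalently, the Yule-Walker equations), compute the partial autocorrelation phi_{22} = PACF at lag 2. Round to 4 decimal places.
\phi_{22} = -0.5760

The PACF at lag k is phi_{kk}, the last component of the solution
to the Yule-Walker system G_k phi = r_k where
  (G_k)_{ij} = rho(|i - j|), (r_k)_i = rho(i), i,j = 1..k.
Equivalently, Durbin-Levinson gives phi_{kk} iteratively:
  phi_{11} = rho(1)
  phi_{kk} = [rho(k) - sum_{j=1..k-1} phi_{k-1,j} rho(k-j)]
            / [1 - sum_{j=1..k-1} phi_{k-1,j} rho(j)],
  phi_{k,j} = phi_{k-1,j} - phi_{kk} phi_{k-1,k-j},  j = 1..k-1.
Step k = 1:
  phi_11 = rho(1) = 0.0419.
Step k = 2:
  phi_22 = [rho(2) - phi_11 rho(1)] / [1 - phi_11 rho(1)] = [-0.5732 - (0.0419)(0.0419)] / [1 - (0.0419)(0.0419)]
         = -0.57495561 / 0.99824439 = -0.576.
Therefore phi_{22} = -0.5760.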